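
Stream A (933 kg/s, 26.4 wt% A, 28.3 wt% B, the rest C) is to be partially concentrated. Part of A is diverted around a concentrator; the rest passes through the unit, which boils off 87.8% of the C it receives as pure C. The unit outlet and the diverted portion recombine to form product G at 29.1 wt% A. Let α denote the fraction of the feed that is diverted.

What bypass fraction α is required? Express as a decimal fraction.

All 933×0.264 = 246.31 kg/s of A reaches G, so G = 246.31/0.291 = 846.43 kg/s and vapour = 86.567 kg/s.
The evaporator receives (1−α)·933 of feed at 0.453 C and removes 0.878 of that C:
0.878×0.453×(1−α)×933 = 86.567
(1−α) = 86.567/371.09 = 0.2333;  α = 0.7667.

0.767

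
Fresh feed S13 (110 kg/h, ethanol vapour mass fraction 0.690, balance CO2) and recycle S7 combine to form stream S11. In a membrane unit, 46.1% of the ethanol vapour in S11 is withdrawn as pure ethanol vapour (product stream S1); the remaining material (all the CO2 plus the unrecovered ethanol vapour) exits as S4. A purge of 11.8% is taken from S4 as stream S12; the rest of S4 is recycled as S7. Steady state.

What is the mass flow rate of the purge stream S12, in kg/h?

43.3 kg/h

CO2 enters only via S13 and leaves only via the purge: 110×0.310 = 0.118×(CO2 in S4), and the membrane unit passes all CO2, so CO2 in S11 = CO2 in S4 = 288.98 kg/h.
ethanol vapour in S11: m_A = 110×0.690 + (1−0.118)·(1−0.461)·m_A, so m_A = 75.9/0.5246 = 144.68 kg/h.
S4 = (1−0.461)×144.68 + 288.98 = 366.97 kg/h.
Purge S12 = 0.118×366.97 = 43.302 kg/h.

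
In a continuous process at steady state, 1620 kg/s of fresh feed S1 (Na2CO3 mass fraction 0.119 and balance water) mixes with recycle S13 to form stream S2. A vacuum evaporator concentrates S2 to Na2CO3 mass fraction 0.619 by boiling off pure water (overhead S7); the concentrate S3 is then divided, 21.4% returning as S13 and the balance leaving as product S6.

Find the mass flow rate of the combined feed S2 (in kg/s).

Overall Na2CO3 balance (none leaves overhead): Na2CO3 in fresh feed = Na2CO3 in product, i.e. 1620×0.119 = (1−0.214)·S3·0.619.
S3 = 192.78/(0.619×0.786) = 396.23 kg/s.
Recycle S13 = 0.214×396.23 = 84.793 kg/s.
Combined feed S2 = 1620 + 84.793 = 1704.8 kg/s.

1705 kg/s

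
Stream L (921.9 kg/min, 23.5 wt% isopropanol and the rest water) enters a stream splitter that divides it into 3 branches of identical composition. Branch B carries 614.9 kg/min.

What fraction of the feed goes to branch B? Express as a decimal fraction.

Fraction to B = 614.9/921.9 = 0.6670.

0.667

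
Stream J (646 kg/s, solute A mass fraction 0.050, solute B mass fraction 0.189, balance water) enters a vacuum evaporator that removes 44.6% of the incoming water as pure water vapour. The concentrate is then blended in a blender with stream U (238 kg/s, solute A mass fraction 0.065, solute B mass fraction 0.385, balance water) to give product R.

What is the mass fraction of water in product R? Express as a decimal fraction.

0.607

Vapour removed = 0.446×0.761×646 = 219.26 kg/s; concentrate = 426.74 kg/s.
water reaching the mixer = 272.35 (from concentrate) + 238×0.550 = 403.25 kg/s.
Product flow = 426.74 + 238 = 664.74 kg/s; water fraction = 0.607.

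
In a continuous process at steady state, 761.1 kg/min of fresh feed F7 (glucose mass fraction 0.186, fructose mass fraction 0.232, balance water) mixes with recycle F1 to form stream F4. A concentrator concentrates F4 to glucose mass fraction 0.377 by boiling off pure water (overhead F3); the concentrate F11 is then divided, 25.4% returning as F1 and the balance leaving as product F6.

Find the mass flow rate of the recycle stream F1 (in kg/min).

127.9 kg/min

Overall glucose balance (none leaves overhead): glucose in fresh feed = glucose in product, i.e. 761.1×0.186 = (1−0.254)·F11·0.377.
F11 = 141.56/(0.377×0.746) = 503.36 kg/min.
Recycle F1 = 0.254×503.36 = 127.85 kg/min.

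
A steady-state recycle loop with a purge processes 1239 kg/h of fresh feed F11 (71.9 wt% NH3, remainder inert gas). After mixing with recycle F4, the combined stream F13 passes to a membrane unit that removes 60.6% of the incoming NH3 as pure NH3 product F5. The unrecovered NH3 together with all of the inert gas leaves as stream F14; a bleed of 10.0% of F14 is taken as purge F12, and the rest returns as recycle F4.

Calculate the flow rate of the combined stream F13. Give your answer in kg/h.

inert gas enters only via F11 and leaves only via the purge: 1239×0.281 = 0.100×(inert gas in F14), and the membrane unit passes all inert gas, so inert gas in F13 = inert gas in F14 = 3481.6 kg/h.
NH3 in F13: m_A = 1239×0.719 + (1−0.100)·(1−0.606)·m_A, so m_A = 890.84/0.6454 = 1380.3 kg/h.
F13 = 1380.3 + 3481.6 = 4861.9 kg/h.

4862 kg/h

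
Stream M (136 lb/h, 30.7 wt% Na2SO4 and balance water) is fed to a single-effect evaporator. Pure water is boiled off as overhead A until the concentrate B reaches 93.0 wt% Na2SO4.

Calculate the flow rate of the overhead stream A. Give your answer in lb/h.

91.11 lb/h

Na2SO4 is conserved: 136×0.307 = 41.752 lb/h all reports to the concentrate.
Concentrate = 41.752/(target fraction) = 44.895 lb/h.
Overhead = 136 − 44.895 = 91.105 lb/h.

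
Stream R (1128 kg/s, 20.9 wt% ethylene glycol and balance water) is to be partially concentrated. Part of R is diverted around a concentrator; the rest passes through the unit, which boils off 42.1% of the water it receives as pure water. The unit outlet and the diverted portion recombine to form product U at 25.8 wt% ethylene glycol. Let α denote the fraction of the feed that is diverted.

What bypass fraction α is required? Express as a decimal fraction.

All 1128×0.209 = 235.75 kg/s of ethylene glycol reaches U, so U = 235.75/0.258 = 913.77 kg/s and vapour = 214.23 kg/s.
The evaporator receives (1−α)·1128 of feed at 0.791 water and removes 0.421 of that water:
0.421×0.791×(1−α)×1128 = 214.23
(1−α) = 214.23/375.64 = 0.5703;  α = 0.4297.

0.430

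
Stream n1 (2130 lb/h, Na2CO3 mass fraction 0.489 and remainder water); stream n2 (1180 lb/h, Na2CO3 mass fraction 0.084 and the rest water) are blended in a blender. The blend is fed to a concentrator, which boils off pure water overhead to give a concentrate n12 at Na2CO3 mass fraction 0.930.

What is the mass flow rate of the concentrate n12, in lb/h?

Na2CO3 entering = 2130×0.489 + 1180×0.084 = 1140.7 lb/h.
All Na2CO3 reports to n12, so n12 = 1140.7/0.930 = 1226.5 lb/h.

1227 lb/h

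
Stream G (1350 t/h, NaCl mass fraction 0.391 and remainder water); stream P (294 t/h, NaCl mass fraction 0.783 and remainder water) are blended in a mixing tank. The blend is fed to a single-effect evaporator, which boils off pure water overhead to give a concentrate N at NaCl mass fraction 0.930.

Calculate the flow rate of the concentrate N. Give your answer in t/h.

815.1 t/h

NaCl entering = 1350×0.391 + 294×0.783 = 758.05 t/h.
All NaCl reports to N, so N = 758.05/0.930 = 815.11 t/h.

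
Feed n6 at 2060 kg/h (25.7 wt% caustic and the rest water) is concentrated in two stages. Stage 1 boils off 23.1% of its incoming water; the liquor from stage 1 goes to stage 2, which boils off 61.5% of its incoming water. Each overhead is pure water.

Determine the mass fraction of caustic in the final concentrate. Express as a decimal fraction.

0.5388

water in feed = 2060×0.743 = 1530.6 kg/h.
After stage 1: water left = (1−0.231)×1530.6 = 1177; stream total = 1706.4 kg/h.
After stage 2: water left = (1−0.615)×1177 = 453.15; final concentrate = 982.57 kg/h.
caustic fraction = 529.42/982.57 = 0.5388.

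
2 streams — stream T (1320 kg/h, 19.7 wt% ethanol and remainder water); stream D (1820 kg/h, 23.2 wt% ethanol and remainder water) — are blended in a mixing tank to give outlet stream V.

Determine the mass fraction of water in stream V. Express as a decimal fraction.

0.783

Total flow out = 1320 + 1820 = 3140 kg/h.
water in = 1320×0.803 + 1820×0.768 = 2457.7 kg/h.
water mass fraction in V = 2457.7/3140 = 0.783.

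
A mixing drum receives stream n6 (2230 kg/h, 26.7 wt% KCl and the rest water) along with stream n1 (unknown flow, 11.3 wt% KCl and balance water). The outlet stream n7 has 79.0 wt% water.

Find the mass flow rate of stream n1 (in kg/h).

1310 kg/h

Let n1 be the unknown flow. Total out = 2230 + n1.
water balance: 1634.6 + 0.887·n1 = 0.790·(2230 + n1)
(0.887 − 0.790)·n1 = 0.790×2230 − 1634.6 = 127.11
n1 = 127.11 / 0.097 = 1310.4 kg/h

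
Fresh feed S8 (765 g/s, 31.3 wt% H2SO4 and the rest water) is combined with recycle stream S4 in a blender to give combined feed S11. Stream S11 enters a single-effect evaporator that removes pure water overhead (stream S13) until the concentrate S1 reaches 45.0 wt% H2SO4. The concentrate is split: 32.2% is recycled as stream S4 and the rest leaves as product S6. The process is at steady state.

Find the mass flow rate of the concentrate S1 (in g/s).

Overall H2SO4 balance (none leaves overhead): H2SO4 in fresh feed = H2SO4 in product, i.e. 765×0.313 = (1−0.322)·S1·0.450.
S1 = 239.44/(0.450×0.678) = 784.81 g/s.

784.8 g/s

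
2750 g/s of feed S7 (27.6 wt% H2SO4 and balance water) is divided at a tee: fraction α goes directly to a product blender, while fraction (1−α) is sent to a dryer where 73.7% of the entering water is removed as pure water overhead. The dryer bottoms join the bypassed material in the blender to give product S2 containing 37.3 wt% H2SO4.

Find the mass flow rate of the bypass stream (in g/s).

1410 g/s

All 2750×0.276 = 759 g/s of H2SO4 reaches S2, so S2 = 759/0.373 = 2034.9 g/s and vapour = 715.15 g/s.
The evaporator receives (1−α)·2750 of feed at 0.724 water and removes 0.737 of that water:
0.737×0.724×(1−α)×2750 = 715.15
(1−α) = 715.15/1467.4 = 0.4874;  α = 0.5126.
Bypass flow = 0.5126×2750 = 1409.7 g/s.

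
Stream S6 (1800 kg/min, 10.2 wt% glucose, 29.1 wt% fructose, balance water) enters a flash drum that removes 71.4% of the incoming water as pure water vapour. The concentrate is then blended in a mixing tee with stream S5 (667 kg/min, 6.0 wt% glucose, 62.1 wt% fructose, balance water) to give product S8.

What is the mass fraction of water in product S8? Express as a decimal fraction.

Vapour removed = 0.714×0.607×1800 = 780.12 kg/min; concentrate = 1019.9 kg/min.
water reaching the mixer = 312.48 (from concentrate) + 667×0.319 = 525.26 kg/min.
Product flow = 1019.9 + 667 = 1686.9 kg/min; water fraction = 0.311.

0.311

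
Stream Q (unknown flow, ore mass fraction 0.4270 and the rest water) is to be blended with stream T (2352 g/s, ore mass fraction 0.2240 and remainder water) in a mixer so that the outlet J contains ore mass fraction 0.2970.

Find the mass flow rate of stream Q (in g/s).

Let Q be the unknown flow. Total out = 2352 + Q.
ore balance: 526.85 + 0.427·Q = 0.297·(2352 + Q)
(0.427 − 0.297)·Q = 0.297×2352 − 526.85 = 171.7
Q = 171.7 / 0.130 = 1320.7 g/s

1321 g/s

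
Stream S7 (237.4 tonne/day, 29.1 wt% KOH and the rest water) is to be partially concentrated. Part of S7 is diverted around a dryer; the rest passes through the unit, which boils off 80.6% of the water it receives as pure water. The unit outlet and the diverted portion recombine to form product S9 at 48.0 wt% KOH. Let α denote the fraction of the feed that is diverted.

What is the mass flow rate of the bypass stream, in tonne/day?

All 237.4×0.291 = 69.083 tonne/day of KOH reaches S9, so S9 = 69.083/0.480 = 143.92 tonne/day and vapour = 93.476 tonne/day.
The evaporator receives (1−α)·237.4 of feed at 0.709 water and removes 0.806 of that water:
0.806×0.709×(1−α)×237.4 = 93.476
(1−α) = 93.476/135.66 = 0.6890;  α = 0.3110.
Bypass flow = 0.3110×237.4 = 73.824 tonne/day.

73.82 tonne/day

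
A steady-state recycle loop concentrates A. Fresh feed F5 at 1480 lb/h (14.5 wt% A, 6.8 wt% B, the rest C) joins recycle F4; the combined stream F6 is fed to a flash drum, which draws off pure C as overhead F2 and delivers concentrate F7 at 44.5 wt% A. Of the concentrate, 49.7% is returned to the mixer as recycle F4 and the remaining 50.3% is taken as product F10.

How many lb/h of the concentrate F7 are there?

Overall A balance (none leaves overhead): A in fresh feed = A in product, i.e. 1480×0.145 = (1−0.497)·F7·0.445.
F7 = 214.6/(0.445×0.503) = 958.74 lb/h.

958.7 lb/h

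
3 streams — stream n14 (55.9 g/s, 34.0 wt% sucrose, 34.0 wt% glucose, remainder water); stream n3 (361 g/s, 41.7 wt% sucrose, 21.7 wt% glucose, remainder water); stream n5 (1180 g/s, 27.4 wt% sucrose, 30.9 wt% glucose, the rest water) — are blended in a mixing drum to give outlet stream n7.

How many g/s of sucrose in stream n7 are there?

sucrose out = sucrose in = 55.9×0.340 + 361×0.417 + 1180×0.274 = 492.86 g/s.

492.9 g/s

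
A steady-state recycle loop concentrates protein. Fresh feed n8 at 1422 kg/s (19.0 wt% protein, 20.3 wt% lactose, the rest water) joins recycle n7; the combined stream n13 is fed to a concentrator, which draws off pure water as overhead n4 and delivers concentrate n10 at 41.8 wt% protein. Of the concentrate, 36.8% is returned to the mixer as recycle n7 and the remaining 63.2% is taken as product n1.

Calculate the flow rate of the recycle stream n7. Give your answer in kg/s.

376.4 kg/s

Overall protein balance (none leaves overhead): protein in fresh feed = protein in product, i.e. 1422×0.190 = (1−0.368)·n10·0.418.
n10 = 270.18/(0.418×0.632) = 1022.7 kg/s.
Recycle n7 = 0.368×1022.7 = 376.36 kg/s.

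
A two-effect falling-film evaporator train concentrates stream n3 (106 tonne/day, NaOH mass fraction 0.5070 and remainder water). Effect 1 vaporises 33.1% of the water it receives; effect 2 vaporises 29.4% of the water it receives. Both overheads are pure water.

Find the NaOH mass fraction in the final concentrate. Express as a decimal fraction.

water in feed = 106×0.493 = 52.258 tonne/day.
After stage 1: water left = (1−0.331)×52.258 = 34.961; stream total = 88.703 tonne/day.
After stage 2: water left = (1−0.294)×34.961 = 24.682; final concentrate = 78.424 tonne/day.
NaOH fraction = 53.742/78.424 = 0.6853.

0.6853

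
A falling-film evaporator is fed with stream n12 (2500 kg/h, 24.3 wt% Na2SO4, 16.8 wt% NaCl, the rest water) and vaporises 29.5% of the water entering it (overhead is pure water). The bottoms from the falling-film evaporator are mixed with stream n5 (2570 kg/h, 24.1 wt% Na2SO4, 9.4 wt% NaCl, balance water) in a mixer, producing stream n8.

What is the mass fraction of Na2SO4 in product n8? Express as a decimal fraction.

0.2647

Vapour removed = 0.295×0.589×2500 = 434.39 kg/h; concentrate = 2065.6 kg/h.
Na2SO4 reaching the mixer = 607.5 (from concentrate) + 2570×0.241 = 1226.9 kg/h.
Product flow = 2065.6 + 2570 = 4635.6 kg/h; Na2SO4 fraction = 0.2647.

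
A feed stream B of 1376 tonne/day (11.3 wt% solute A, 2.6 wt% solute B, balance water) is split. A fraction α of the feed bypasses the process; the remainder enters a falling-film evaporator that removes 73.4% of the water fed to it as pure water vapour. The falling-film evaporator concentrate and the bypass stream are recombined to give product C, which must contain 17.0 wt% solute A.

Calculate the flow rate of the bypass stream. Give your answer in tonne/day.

All 1376×0.113 = 155.49 tonne/day of solute A reaches C, so C = 155.49/0.170 = 914.64 tonne/day and vapour = 461.36 tonne/day.
The evaporator receives (1−α)·1376 of feed at 0.861 water and removes 0.734 of that water:
0.734×0.861×(1−α)×1376 = 461.36
(1−α) = 461.36/869.6 = 0.5306;  α = 0.4694.
Bypass flow = 0.4694×1376 = 645.96 tonne/day.

646 tonne/day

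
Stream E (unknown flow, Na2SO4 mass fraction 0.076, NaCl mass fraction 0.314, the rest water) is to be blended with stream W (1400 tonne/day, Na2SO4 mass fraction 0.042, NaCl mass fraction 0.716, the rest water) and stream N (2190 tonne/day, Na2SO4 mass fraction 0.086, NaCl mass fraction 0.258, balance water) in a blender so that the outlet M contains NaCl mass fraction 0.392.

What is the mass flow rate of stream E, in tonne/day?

2053 tonne/day

Let E be the unknown flow. Total out = 3590 + E.
NaCl balance: 1567.4 + 0.314·E = 0.392·(3590 + E)
(0.314 − 0.392)·E = 0.392×3590 − 1567.4 = -160.14
E = -160.14 / -0.078 = 2053.1 tonne/day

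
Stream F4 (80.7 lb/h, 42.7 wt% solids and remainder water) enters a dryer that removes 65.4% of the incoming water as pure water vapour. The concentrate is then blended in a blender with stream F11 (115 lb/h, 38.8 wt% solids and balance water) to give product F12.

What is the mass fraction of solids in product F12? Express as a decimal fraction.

Vapour removed = 0.654×0.573×80.7 = 30.242 lb/h; concentrate = 50.458 lb/h.
solids reaching the mixer = 34.459 (from concentrate) + 115×0.388 = 79.079 lb/h.
Product flow = 50.458 + 115 = 165.46 lb/h; solids fraction = 0.478.

0.478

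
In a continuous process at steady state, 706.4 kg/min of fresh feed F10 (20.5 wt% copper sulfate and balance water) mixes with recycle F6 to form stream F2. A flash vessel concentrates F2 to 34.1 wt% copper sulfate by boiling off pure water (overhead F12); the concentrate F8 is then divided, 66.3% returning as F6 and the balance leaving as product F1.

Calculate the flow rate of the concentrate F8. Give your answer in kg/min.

Overall copper sulfate balance (none leaves overhead): copper sulfate in fresh feed = copper sulfate in product, i.e. 706.4×0.205 = (1−0.663)·F8·0.341.
F8 = 144.81/(0.341×0.337) = 1260.1 kg/min.

1260 kg/min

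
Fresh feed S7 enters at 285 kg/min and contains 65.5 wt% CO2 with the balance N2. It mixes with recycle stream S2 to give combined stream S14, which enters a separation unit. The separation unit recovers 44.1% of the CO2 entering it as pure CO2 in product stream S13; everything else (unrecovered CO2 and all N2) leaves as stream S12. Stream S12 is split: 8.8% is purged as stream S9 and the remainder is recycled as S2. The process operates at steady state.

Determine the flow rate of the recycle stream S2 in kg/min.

N2 enters only via S7 and leaves only via the purge: 285×0.345 = 0.088×(N2 in S12), and the separation unit passes all N2, so N2 in S14 = N2 in S12 = 1117.3 kg/min.
CO2 in S14: m_A = 285×0.655 + (1−0.088)·(1−0.441)·m_A, so m_A = 186.68/0.4902 = 380.82 kg/min.
S12 = (1−0.441)×380.82 + 1117.3 = 1330.2 kg/min.
Recycle S2 = (1−0.088)×1330.2 = 1213.1 kg/min.

1213 kg/min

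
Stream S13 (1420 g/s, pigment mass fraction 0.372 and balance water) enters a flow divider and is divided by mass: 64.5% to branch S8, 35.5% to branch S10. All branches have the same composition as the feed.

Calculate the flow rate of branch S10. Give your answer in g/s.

504.1 g/s

Branch S10 flow = 0.355×1420 = 504.1 g/s.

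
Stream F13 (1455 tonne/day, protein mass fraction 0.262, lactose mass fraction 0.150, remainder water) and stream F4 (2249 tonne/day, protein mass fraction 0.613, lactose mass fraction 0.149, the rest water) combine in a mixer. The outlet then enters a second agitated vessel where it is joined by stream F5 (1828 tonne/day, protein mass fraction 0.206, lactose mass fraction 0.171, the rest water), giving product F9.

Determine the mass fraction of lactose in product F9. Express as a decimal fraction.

Overall, product flow = 5532 tonne/day.
lactose in = 1455×0.150 + 2249×0.149 + 1828×0.171 = 865.94 tonne/day.
lactose fraction in F9 = 0.157.

0.157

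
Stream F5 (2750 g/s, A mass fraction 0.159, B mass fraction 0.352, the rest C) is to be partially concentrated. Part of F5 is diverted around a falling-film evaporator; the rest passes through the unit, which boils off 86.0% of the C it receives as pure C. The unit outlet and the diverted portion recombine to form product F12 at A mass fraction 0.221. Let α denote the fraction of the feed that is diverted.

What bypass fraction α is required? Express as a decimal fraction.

All 2750×0.159 = 437.25 g/s of A reaches F12, so F12 = 437.25/0.221 = 1978.5 g/s and vapour = 771.49 g/s.
The evaporator receives (1−α)·2750 of feed at 0.489 C and removes 0.860 of that C:
0.860×0.489×(1−α)×2750 = 771.49
(1−α) = 771.49/1156.5 = 0.6671;  α = 0.3329.

0.333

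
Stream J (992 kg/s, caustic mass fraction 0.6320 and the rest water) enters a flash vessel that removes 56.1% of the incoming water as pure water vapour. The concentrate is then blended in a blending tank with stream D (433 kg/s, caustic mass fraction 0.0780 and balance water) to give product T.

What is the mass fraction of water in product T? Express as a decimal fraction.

Vapour removed = 0.561×0.368×992 = 204.8 kg/s; concentrate = 787.2 kg/s.
water reaching the mixer = 160.26 (from concentrate) + 433×0.922 = 559.49 kg/s.
Product flow = 787.2 + 433 = 1220.2 kg/s; water fraction = 0.4585.

0.4585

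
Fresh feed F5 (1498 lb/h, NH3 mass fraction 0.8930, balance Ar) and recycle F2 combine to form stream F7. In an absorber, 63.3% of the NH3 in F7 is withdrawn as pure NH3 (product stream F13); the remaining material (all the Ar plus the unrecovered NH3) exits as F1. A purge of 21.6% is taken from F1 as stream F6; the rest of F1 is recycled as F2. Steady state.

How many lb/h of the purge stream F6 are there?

309.2 lb/h

Ar enters only via F5 and leaves only via the purge: 1498×0.107 = 0.216×(Ar in F1), and the absorber passes all Ar, so Ar in F7 = Ar in F1 = 742.06 lb/h.
NH3 in F7: m_A = 1498×0.893 + (1−0.216)·(1−0.633)·m_A, so m_A = 1337.7/0.7123 = 1878.1 lb/h.
F1 = (1−0.633)×1878.1 + 742.06 = 1431.3 lb/h.
Purge F6 = 0.216×1431.3 = 309.17 lb/h.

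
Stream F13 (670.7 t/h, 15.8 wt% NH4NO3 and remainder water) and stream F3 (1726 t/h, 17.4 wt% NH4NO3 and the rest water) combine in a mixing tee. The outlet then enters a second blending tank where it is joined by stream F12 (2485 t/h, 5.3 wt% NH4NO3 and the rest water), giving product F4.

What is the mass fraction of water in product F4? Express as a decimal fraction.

Overall, product flow = 4881.7 t/h.
water in = 670.7×0.842 + 1726×0.826 + 2485×0.947 = 4343.7 t/h.
water fraction in F4 = 0.890.

0.890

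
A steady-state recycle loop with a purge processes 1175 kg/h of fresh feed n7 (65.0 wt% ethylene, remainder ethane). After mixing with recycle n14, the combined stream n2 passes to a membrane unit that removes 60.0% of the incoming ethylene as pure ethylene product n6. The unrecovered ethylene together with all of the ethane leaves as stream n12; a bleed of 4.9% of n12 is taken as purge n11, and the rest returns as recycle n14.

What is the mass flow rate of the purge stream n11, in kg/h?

435.4 kg/h

ethane enters only via n7 and leaves only via the purge: 1175×0.350 = 0.049×(ethane in n12), and the membrane unit passes all ethane, so ethane in n2 = ethane in n12 = 8392.9 kg/h.
ethylene in n2: m_A = 1175×0.650 + (1−0.049)·(1−0.600)·m_A, so m_A = 763.75/0.6196 = 1232.7 kg/h.
n12 = (1−0.600)×1232.7 + 8392.9 = 8885.9 kg/h.
Purge n11 = 0.049×8885.9 = 435.41 kg/h.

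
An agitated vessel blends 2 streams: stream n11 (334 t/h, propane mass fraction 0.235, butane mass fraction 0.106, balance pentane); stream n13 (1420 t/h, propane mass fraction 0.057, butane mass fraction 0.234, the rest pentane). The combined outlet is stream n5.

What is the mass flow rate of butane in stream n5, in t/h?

367.7 t/h

butane out = butane in = 334×0.106 + 1420×0.234 = 367.68 t/h.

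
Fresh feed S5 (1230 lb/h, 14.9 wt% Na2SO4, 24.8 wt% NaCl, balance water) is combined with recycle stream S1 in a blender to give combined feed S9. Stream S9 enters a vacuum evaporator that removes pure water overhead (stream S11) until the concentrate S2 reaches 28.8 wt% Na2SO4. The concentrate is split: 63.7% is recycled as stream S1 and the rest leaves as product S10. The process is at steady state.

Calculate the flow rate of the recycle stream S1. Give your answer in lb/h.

1117 lb/h

Overall Na2SO4 balance (none leaves overhead): Na2SO4 in fresh feed = Na2SO4 in product, i.e. 1230×0.149 = (1−0.637)·S2·0.288.
S2 = 183.27/(0.288×0.363) = 1753 lb/h.
Recycle S1 = 0.637×1753 = 1116.7 lb/h.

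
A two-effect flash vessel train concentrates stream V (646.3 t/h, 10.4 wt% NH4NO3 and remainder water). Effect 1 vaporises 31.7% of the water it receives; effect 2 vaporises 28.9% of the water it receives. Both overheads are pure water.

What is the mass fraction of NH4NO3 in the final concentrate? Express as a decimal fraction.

water in feed = 646.3×0.896 = 579.08 t/h.
After stage 1: water left = (1−0.317)×579.08 = 395.51; stream total = 462.73 t/h.
After stage 2: water left = (1−0.289)×395.51 = 281.21; final concentrate = 348.43 t/h.
NH4NO3 fraction = 67.215/348.43 = 0.1929.

0.1929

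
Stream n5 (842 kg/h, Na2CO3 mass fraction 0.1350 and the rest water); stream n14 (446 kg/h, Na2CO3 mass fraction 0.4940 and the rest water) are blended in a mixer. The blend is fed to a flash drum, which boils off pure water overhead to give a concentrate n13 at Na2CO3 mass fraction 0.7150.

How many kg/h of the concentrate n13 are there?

467.1 kg/h

Na2CO3 entering = 842×0.135 + 446×0.494 = 333.99 kg/h.
All Na2CO3 reports to n13, so n13 = 333.99/0.715 = 467.12 kg/h.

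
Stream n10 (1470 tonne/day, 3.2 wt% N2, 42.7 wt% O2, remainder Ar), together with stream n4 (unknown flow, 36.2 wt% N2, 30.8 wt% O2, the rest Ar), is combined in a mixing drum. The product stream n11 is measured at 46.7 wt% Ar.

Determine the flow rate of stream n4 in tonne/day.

Let n4 be the unknown flow. Total out = 1470 + n4.
Ar balance: 795.27 + 0.330·n4 = 0.467·(1470 + n4)
(0.330 − 0.467)·n4 = 0.467×1470 − 795.27 = -108.78
n4 = -108.78 / -0.137 = 794.01 tonne/day

794 tonne/day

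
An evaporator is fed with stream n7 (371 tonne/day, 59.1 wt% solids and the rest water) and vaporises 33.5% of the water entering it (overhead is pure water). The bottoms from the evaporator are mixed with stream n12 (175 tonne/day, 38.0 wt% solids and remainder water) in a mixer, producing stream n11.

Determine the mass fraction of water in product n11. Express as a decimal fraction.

Vapour removed = 0.335×0.409×371 = 50.833 tonne/day; concentrate = 320.17 tonne/day.
water reaching the mixer = 100.91 (from concentrate) + 175×0.620 = 209.41 tonne/day.
Product flow = 320.17 + 175 = 495.17 tonne/day; water fraction = 0.423.

0.423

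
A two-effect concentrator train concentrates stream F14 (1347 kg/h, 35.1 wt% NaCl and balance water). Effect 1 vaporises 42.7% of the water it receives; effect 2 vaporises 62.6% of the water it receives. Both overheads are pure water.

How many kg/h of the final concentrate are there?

water in feed = 1347×0.649 = 874.2 kg/h.
After stage 1: water left = (1−0.427)×874.2 = 500.92; stream total = 973.72 kg/h.
After stage 2: water left = (1−0.626)×500.92 = 187.34; final concentrate = 660.14 kg/h.

660.1 kg/h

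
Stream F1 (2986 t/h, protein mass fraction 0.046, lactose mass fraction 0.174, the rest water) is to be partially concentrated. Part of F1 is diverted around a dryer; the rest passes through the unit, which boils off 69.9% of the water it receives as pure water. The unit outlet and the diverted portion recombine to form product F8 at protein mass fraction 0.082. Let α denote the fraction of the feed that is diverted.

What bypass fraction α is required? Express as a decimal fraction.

0.195

All 2986×0.046 = 137.36 t/h of protein reaches F8, so F8 = 137.36/0.082 = 1675.1 t/h and vapour = 1310.9 t/h.
The evaporator receives (1−α)·2986 of feed at 0.780 water and removes 0.699 of that water:
0.699×0.780×(1−α)×2986 = 1310.9
(1−α) = 1310.9/1628 = 0.8052;  α = 0.1948.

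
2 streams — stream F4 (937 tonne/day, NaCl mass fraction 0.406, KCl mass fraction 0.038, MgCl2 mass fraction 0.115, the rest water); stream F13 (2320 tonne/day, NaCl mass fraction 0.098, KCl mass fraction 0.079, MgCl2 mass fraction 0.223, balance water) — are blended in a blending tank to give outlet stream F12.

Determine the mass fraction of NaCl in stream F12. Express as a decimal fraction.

0.187

Total flow out = 937 + 2320 = 3257 tonne/day.
NaCl in = 937×0.406 + 2320×0.098 = 607.78 tonne/day.
NaCl mass fraction in F12 = 607.78/3257 = 0.187.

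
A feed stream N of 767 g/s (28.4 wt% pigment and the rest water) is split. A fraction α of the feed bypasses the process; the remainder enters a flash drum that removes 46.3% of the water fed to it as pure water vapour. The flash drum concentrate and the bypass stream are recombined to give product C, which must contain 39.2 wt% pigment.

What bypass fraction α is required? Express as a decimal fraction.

All 767×0.284 = 217.83 g/s of pigment reaches C, so C = 217.83/0.392 = 555.68 g/s and vapour = 211.32 g/s.
The evaporator receives (1−α)·767 of feed at 0.716 water and removes 0.463 of that water:
0.463×0.716×(1−α)×767 = 211.32
(1−α) = 211.32/254.27 = 0.8311;  α = 0.1689.

0.169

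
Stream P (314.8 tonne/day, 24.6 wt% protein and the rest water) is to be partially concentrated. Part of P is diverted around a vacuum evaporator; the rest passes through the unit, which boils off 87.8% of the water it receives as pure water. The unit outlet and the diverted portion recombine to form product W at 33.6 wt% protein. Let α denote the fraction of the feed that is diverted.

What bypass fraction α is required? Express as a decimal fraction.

0.595

All 314.8×0.246 = 77.441 tonne/day of protein reaches W, so W = 77.441/0.336 = 230.48 tonne/day and vapour = 84.321 tonne/day.
The evaporator receives (1−α)·314.8 of feed at 0.754 water and removes 0.878 of that water:
0.878×0.754×(1−α)×314.8 = 84.321
(1−α) = 84.321/208.4 = 0.4046;  α = 0.5954.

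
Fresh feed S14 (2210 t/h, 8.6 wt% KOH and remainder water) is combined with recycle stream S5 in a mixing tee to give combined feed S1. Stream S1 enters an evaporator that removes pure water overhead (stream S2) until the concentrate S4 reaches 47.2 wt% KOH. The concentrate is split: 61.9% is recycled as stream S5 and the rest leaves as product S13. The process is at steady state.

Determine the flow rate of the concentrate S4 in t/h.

Overall KOH balance (none leaves overhead): KOH in fresh feed = KOH in product, i.e. 2210×0.086 = (1−0.619)·S4·0.472.
S4 = 190.06/(0.472×0.381) = 1056.9 t/h.

1057 t/h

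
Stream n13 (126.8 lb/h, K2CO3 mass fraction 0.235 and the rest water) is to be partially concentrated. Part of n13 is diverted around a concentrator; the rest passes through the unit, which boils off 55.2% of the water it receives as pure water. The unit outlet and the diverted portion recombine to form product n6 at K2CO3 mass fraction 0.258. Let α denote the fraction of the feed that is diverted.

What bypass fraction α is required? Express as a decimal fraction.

0.789

All 126.8×0.235 = 29.798 lb/h of K2CO3 reaches n6, so n6 = 29.798/0.258 = 115.5 lb/h and vapour = 11.304 lb/h.
The evaporator receives (1−α)·126.8 of feed at 0.765 water and removes 0.552 of that water:
0.552×0.765×(1−α)×126.8 = 11.304
(1−α) = 11.304/53.545 = 0.2111;  α = 0.7889.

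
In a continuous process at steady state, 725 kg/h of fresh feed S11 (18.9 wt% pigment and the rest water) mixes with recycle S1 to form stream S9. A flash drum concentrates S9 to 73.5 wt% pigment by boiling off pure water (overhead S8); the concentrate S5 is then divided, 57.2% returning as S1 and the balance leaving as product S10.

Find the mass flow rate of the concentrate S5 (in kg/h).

Overall pigment balance (none leaves overhead): pigment in fresh feed = pigment in product, i.e. 725×0.189 = (1−0.572)·S5·0.735.
S5 = 137.03/(0.735×0.428) = 435.58 kg/h.

435.6 kg/h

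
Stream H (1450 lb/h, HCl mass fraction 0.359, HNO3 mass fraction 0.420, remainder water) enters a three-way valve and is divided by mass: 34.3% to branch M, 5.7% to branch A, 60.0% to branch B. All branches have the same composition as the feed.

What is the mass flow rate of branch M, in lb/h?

497.4 lb/h

Branch M flow = 0.343×1450 = 497.35 lb/h.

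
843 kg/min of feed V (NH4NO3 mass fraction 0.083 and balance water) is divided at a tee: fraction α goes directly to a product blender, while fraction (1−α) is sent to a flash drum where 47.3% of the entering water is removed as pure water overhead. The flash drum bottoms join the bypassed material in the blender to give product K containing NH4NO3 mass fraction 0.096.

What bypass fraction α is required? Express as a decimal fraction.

0.688

All 843×0.083 = 69.969 kg/min of NH4NO3 reaches K, so K = 69.969/0.096 = 728.84 kg/min and vapour = 114.16 kg/min.
The evaporator receives (1−α)·843 of feed at 0.917 water and removes 0.473 of that water:
0.473×0.917×(1−α)×843 = 114.16
(1−α) = 114.16/365.64 = 0.3122;  α = 0.6878.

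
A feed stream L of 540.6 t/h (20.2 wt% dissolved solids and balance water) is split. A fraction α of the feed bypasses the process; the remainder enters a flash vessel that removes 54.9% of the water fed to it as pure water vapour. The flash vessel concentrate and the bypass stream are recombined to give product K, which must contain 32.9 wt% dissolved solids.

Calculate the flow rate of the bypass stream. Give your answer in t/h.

All 540.6×0.202 = 109.2 t/h of dissolved solids reaches K, so K = 109.2/0.329 = 331.92 t/h and vapour = 208.68 t/h.
The evaporator receives (1−α)·540.6 of feed at 0.798 water and removes 0.549 of that water:
0.549×0.798×(1−α)×540.6 = 208.68
(1−α) = 208.68/236.84 = 0.8811;  α = 0.1189.
Bypass flow = 0.1189×540.6 = 64.269 t/h.

64.27 t/h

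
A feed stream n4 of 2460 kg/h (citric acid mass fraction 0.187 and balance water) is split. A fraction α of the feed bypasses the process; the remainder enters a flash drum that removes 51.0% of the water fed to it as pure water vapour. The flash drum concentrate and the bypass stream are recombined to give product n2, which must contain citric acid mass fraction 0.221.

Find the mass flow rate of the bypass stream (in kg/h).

All 2460×0.187 = 460.02 kg/h of citric acid reaches n2, so n2 = 460.02/0.221 = 2081.5 kg/h and vapour = 378.46 kg/h.
The evaporator receives (1−α)·2460 of feed at 0.813 water and removes 0.510 of that water:
0.510×0.813×(1−α)×2460 = 378.46
(1−α) = 378.46/1020 = 0.3710;  α = 0.6290.
Bypass flow = 0.6290×2460 = 1547.2 kg/h.

1547 kg/h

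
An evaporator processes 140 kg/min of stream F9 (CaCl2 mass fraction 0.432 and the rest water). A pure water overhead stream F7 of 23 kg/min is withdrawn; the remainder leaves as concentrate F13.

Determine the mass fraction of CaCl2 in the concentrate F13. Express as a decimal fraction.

CaCl2 is not removed: 140×0.432 = 60.48 kg/min of CaCl2 enters F13.
Concentrate = 140 − 23 = 117 kg/min.
Mass fraction = 60.48/117 = 0.517.

0.517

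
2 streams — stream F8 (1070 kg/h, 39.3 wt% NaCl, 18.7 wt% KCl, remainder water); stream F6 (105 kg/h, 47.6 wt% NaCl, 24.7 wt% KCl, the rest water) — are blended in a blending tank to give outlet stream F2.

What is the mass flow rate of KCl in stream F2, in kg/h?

KCl out = KCl in = 1070×0.187 + 105×0.247 = 226.03 kg/h.

226 kg/h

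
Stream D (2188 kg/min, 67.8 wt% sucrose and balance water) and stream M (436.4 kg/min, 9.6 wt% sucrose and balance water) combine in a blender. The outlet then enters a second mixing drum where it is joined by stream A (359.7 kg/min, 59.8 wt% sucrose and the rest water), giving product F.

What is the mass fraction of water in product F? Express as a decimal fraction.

Overall, product flow = 2984.1 kg/min.
water in = 2188×0.322 + 436.4×0.904 + 359.7×0.402 = 1243.6 kg/min.
water fraction in F = 0.4168.

0.4168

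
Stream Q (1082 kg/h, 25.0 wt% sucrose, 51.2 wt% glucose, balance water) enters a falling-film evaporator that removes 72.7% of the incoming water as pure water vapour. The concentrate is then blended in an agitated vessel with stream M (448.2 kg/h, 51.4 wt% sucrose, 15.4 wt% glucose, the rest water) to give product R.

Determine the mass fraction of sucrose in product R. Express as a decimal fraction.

Vapour removed = 0.727×0.238×1082 = 187.21 kg/h; concentrate = 894.79 kg/h.
sucrose reaching the mixer = 270.5 (from concentrate) + 448.2×0.514 = 500.87 kg/h.
Product flow = 894.79 + 448.2 = 1343 kg/h; sucrose fraction = 0.373.

0.373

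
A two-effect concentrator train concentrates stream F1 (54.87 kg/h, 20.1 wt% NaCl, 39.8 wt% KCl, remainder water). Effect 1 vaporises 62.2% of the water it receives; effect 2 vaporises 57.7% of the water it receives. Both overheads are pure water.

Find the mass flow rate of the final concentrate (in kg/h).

36.39 kg/h

water in feed = 54.87×0.401 = 22.003 kg/h.
After stage 1: water left = (1−0.622)×22.003 = 8.3171; stream total = 41.184 kg/h.
After stage 2: water left = (1−0.577)×8.3171 = 3.5181; final concentrate = 36.385 kg/h.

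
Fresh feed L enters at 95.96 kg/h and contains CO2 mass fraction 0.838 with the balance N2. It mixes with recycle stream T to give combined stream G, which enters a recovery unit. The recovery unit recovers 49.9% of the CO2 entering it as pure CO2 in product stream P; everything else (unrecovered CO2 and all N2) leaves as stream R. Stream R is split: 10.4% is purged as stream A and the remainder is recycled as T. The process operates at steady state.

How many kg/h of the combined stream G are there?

295.4 kg/h

N2 enters only via L and leaves only via the purge: 95.96×0.162 = 0.104×(N2 in R), and the recovery unit passes all N2, so N2 in G = N2 in R = 149.48 kg/h.
CO2 in G: m_A = 95.96×0.838 + (1−0.104)·(1−0.499)·m_A, so m_A = 80.414/0.5511 = 145.92 kg/h.
G = 145.92 + 149.48 = 295.39 kg/h.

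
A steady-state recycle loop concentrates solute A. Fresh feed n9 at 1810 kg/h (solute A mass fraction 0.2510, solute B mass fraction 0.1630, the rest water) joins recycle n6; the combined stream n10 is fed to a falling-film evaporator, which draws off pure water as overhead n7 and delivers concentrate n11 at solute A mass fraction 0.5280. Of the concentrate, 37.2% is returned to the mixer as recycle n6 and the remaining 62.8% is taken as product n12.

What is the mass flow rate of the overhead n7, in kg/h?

949.6 kg/h

Overall solute A balance (none leaves overhead): solute A in fresh feed = solute A in product, i.e. 1810×0.251 = (1−0.372)·n11·0.528.
n11 = 454.31/(0.528×0.628) = 1370.1 kg/h.
Recycle n6 = 0.372×1370.1 = 509.68 kg/h.
Combined feed n10 = 1810 + 509.68 = 2319.7 kg/h.
Overhead n7 = n10 − n11 = 2319.7 − 1370.1 = 949.56 kg/h.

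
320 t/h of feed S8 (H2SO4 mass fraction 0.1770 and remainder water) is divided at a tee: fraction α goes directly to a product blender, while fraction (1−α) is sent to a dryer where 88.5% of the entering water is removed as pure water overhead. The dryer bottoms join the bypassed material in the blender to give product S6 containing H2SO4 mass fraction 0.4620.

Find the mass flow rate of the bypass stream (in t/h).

All 320×0.177 = 56.64 t/h of H2SO4 reaches S6, so S6 = 56.64/0.462 = 122.6 t/h and vapour = 197.4 t/h.
The evaporator receives (1−α)·320 of feed at 0.823 water and removes 0.885 of that water:
0.885×0.823×(1−α)×320 = 197.4
(1−α) = 197.4/233.07 = 0.8470;  α = 0.1530.
Bypass flow = 0.1530×320 = 48.975 t/h.

48.97 t/h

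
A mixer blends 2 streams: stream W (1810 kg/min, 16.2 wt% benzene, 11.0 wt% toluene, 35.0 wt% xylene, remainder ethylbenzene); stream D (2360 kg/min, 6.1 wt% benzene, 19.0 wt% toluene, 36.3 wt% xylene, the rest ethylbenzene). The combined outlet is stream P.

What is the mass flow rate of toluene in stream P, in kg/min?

toluene out = toluene in = 1810×0.110 + 2360×0.190 = 647.5 kg/min.

647.5 kg/min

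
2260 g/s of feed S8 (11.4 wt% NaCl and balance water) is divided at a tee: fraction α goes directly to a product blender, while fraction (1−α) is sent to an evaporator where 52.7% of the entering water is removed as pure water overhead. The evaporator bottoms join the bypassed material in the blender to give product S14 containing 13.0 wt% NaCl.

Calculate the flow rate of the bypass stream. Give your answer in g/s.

All 2260×0.114 = 257.64 g/s of NaCl reaches S14, so S14 = 257.64/0.130 = 1981.8 g/s and vapour = 278.15 g/s.
The evaporator receives (1−α)·2260 of feed at 0.886 water and removes 0.527 of that water:
0.527×0.886×(1−α)×2260 = 278.15
(1−α) = 278.15/1055.2 = 0.2636;  α = 0.7364.
Bypass flow = 0.7364×2260 = 1664.3 g/s.

1664 g/s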